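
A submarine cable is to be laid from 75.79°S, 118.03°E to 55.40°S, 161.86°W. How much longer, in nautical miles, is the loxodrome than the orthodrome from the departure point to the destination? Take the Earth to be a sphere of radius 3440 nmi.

149 nmi

Great circle: cos σ = sin φ₁ sin φ₂ + cos φ₁ cos φ₂ cos Δλ,  σ = 0.6061 rad → d_gc = 2084.9 nmi
Rhumb line: Δψ = +0.9158, q = Δφ/Δψ = 0.3886, d_rh = R√(Δφ²+q²Δλ²) = 2234.2 nmi
Excess = 2234.2 − 2084.9 = 149.3 ≈ 149 nmi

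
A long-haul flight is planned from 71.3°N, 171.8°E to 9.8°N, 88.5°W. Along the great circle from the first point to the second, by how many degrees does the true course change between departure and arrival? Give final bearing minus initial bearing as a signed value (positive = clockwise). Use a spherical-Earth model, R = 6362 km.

+83.8°

At departure: θ₁ = atan2(sin Δλ cos φ₂, cos φ₁ sin φ₂ − sin φ₁ cos φ₂ cos Δλ) = 77.70°
At arrival: θ₂ = atan2(sin Δλ cos φ₁, −cos φ₂ sin φ₁ + sin φ₂ cos φ₁ cos Δλ) = 161.46°
Δθ = θ₂ − θ₁ = +83.8°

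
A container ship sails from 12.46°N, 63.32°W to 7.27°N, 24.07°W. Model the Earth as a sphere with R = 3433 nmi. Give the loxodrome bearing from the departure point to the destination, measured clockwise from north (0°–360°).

97.6°

Δψ = ln[tan(π/4+φ₂/2)/tan(π/4+φ₁/2)] = -0.0920
Δλ = +0.6850 rad (taken the short way round)
course = atan2(Δλ, Δψ) = 97.65°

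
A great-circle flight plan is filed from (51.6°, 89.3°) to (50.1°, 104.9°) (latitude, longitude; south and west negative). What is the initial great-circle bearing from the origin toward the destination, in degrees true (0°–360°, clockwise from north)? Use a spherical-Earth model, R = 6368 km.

92.5°

θ = atan2( sin Δλ·cos φ₂ ,  cos φ₁ sin φ₂ − sin φ₁ cos φ₂ cos Δλ )
  = atan2(+0.1725, -0.0077) = 92.54°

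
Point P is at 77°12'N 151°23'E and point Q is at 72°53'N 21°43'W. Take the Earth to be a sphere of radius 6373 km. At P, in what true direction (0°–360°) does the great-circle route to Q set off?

θ = atan2( sin Δλ·cos φ₂ ,  cos φ₁ sin φ₂ − sin φ₁ cos φ₂ cos Δλ )
  = atan2(-0.0354, +0.4967) = 355.93°

355.9°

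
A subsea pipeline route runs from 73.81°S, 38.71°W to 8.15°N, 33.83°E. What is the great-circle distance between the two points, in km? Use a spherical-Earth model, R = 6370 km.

cos σ = sin φ₁ sin φ₂ + cos φ₁ cos φ₂ cos Δλ
      = sin(-73.81°)sin(8.15°) + cos(-73.81°)cos(8.15°)cos(72.54°) = -0.0533
σ = 93.057° → d = Rσ = 6370·1.62415 = 10346 km

10346 km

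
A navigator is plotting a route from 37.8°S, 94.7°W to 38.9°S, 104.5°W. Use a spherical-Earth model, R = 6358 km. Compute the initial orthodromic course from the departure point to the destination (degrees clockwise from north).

θ = atan2( sin Δλ·cos φ₂ ,  cos φ₁ sin φ₂ − sin φ₁ cos φ₂ cos Δλ )
  = atan2(-0.1325, -0.0262) = 258.83°

258.8°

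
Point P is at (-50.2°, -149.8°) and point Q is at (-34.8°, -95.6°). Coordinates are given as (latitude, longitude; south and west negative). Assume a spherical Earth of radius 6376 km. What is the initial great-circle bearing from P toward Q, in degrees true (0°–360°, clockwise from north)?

θ = atan2( sin Δλ·cos φ₂ ,  cos φ₁ sin φ₂ − sin φ₁ cos φ₂ cos Δλ )
  = atan2(+0.6660, +0.0037) = 89.68°

89.7°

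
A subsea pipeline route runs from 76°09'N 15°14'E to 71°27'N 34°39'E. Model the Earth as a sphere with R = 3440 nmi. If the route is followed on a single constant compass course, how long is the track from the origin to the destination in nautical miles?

429 nmi

Δψ = ln[tan(π/4+φ₂/2)/tan(π/4+φ₁/2)] = -0.2961;  Δφ = -0.0820 rad,  Δλ = +0.3389 rad
q = Δφ/Δψ = 0.2770
d = R·√(Δφ² + q²Δλ²) = 3440·0.12467 = 429 nmi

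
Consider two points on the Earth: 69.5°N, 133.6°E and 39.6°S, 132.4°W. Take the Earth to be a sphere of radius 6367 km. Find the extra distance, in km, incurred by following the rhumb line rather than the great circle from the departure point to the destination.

Great circle: cos σ = sin φ₁ sin φ₂ + cos φ₁ cos φ₂ cos Δλ,  σ = 2.2343 rad → d_gc = 14225.783 km
Rhumb line: Δψ = -2.4640, q = Δφ/Δψ = 0.7728, d_rh = R√(Δφ²+q²Δλ²) = 14565.279 km
Excess = 14565.279 − 14225.783 = 339.496 ≈ 339 km

339 km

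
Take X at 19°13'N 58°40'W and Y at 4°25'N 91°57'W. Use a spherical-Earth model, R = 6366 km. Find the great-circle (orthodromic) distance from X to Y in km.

3963 km

cos σ = sin φ₁ sin φ₂ + cos φ₁ cos φ₂ cos Δλ
      = sin(19.22°)sin(4.42°) + cos(19.22°)cos(4.42°)cos(-33.28°) = 0.8124
σ = 35.670° → d = Rσ = 6366·0.62256 = 3963 km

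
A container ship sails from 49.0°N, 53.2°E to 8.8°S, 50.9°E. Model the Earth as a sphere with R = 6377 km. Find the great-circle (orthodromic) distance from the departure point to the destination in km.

cos σ = sin φ₁ sin φ₂ + cos φ₁ cos φ₂ cos Δλ
      = sin(49.00°)sin(-8.80°) + cos(49.00°)cos(-8.80°)cos(-2.30°) = 0.5324
σ = 57.835° → d = Rσ = 6377·1.00942 = 6437 km

6437 km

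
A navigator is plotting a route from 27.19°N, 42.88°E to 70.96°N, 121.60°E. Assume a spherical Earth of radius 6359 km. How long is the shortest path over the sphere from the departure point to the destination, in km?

cos σ = sin φ₁ sin φ₂ + cos φ₁ cos φ₂ cos Δλ
      = sin(27.19°)sin(70.96°) + cos(27.19°)cos(70.96°)cos(78.72°) = 0.4887
σ = 60.745° → d = Rσ = 6359·1.06019 = 6742 km

6742 km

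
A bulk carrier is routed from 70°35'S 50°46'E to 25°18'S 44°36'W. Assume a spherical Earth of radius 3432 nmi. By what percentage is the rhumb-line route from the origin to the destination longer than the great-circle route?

Great circle: σ = 1.1865 rad → d_gc = Rσ = 4071.9 nmi
Rhumb: Δφ = +0.7903, Δλ = -1.6645, Δψ = +1.3089, q = Δφ/Δψ = 0.6038 → d_rh = R√(Δφ²+q²Δλ²) = 4388.0 nmi
Excess = (4388.0 − 4071.9) / 4071.9 = 316.1 / 4071.9 = 7.76% ≈ 7.8%

7.8%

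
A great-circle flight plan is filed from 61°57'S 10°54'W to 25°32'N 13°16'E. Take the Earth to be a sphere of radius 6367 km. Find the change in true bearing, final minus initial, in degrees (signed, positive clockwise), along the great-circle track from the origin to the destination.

Initial bearing θ₁ = atan2(sin Δλ cos φ₂, cos φ₁ sin φ₂ − sin φ₁ cos φ₂ cos Δλ) = 21.68°
Final bearing θ₂ = (initial bearing from the destination back to the start) + 180° = 11.10°
Δθ = θ₂ − θ₁ = -10.6°

-10.6°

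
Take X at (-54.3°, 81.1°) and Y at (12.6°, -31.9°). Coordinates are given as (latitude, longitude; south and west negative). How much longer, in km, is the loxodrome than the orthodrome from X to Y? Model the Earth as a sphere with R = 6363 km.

510 km

Great circle: cos σ = sin φ₁ sin φ₂ + cos φ₁ cos φ₂ cos Δλ,  σ = 1.9819 rad → d_gc = 12611.1 km
Rhumb line: Δψ = +1.3548, q = Δφ/Δψ = 0.8618, d_rh = R√(Δφ²+q²Δλ²) = 13121.3 km
Excess = 13121.3 − 12611.1 = 510.2 ≈ 510 km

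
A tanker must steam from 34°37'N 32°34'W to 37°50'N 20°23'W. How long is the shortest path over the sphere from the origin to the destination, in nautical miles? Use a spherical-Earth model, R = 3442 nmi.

621 nmi

Haversine: a = sin²(Δφ/2)+cos φ₁ cos φ₂ sin²(Δλ/2) = 0.00811;  σ = 2·atan2(√a,√(1−a))
σ = 10.332° → d = Rσ = 3442·0.18033 = 621 nmi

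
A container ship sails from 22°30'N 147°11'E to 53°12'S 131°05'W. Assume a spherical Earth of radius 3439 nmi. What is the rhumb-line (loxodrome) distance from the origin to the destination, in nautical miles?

6263 nmi

Δψ = ln[tan(π/4+φ₂/2)/tan(π/4+φ₁/2)] = -1.5038;  Δφ = -1.3212 rad,  Δλ = +1.4265 rad
q = Δφ/Δψ = 0.8786
d = R·√(Δφ² + q²Δλ²) = 3439·1.82107 = 6263 nmi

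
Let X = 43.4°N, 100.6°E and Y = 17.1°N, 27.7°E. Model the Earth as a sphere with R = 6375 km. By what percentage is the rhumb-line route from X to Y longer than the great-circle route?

2.0%

Great circle: σ = 1.1525 rad → d_gc = Rσ = 7347.0 km
Rhumb: Δφ = -0.4590, Δλ = -1.2723, Δψ = -0.5394, q = Δφ/Δψ = 0.8509 → d_rh = R√(Δφ²+q²Δλ²) = 7496.8 km
Excess = (7496.8 − 7347.0) / 7347.0 = 149.8 / 7347.0 = 2.04% ≈ 2.0%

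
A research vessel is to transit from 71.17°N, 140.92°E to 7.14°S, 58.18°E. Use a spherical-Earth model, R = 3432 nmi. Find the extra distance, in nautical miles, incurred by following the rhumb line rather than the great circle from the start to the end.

Great circle: cos σ = sin φ₁ sin φ₂ + cos φ₁ cos φ₂ cos Δλ,  σ = 1.6480 rad → d_gc = 5656.1 nmi
Rhumb line: Δψ = -1.9218, q = Δφ/Δψ = 0.7112, d_rh = R√(Δφ²+q²Δλ²) = 5867.4 nmi
Excess = 5867.4 − 5656.1 = 211.3 ≈ 211 nmi

211 nmi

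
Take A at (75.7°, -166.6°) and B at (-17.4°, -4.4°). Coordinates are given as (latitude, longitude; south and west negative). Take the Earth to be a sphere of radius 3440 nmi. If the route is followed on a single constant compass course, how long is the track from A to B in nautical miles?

8677 nmi

Rhumb course C = atan2(Δλ, Δψ) with Δψ = ln[tan(π/4+φ₂/2)/tan(π/4+φ₁/2)] = -2.3844, Δλ = +2.8309 → C = 130.11°
d = R·|Δφ| / |cos C| = 3440·1.62490 / 0.64420 = 8677 nmi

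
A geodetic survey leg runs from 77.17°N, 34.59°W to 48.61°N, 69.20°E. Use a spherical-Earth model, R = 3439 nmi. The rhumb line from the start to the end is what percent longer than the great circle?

12.0%

Great circle: σ = 0.8003 rad → d_gc = Rσ = 2752.2 nmi
Rhumb: Δφ = -0.4985, Δλ = +1.8115, Δψ = -1.2119, q = Δφ/Δψ = 0.4113 → d_rh = R√(Δφ²+q²Δλ²) = 3082.8 nmi
Excess = (3082.8 − 2752.2) / 2752.2 = 330.6 / 2752.2 = 12.01% ≈ 12.0%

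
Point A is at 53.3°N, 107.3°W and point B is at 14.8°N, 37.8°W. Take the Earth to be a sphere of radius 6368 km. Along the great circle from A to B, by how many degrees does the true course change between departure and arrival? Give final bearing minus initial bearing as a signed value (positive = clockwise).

Initial bearing θ₁ = atan2(sin Δλ cos φ₂, cos φ₁ sin φ₂ − sin φ₁ cos φ₂ cos Δλ) = 97.47°
Final bearing θ₂ = (initial bearing from the destination back to the start) + 180° = 142.20°
Δθ = θ₂ − θ₁ = +44.7°

+44.7°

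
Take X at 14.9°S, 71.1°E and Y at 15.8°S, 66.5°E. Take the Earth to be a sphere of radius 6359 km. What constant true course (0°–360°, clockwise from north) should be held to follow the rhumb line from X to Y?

258.5°

Meridional parts: M(φ₁)=-0.2630, M(φ₂)=-0.2793 → ΔM = -0.0163;  Δλ = -0.0803 rad
tan C = Δλ / ΔM = +4.9287 → C = 258.53°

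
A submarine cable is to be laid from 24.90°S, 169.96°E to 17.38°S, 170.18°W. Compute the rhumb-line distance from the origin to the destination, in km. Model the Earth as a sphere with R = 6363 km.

Δψ = ln[tan(π/4+φ₂/2)/tan(π/4+φ₁/2)] = +0.1409;  Δφ = +0.1312 rad,  Δλ = +0.3466 rad
q = Δφ/Δψ = 0.9318
d = R·√(Δφ² + q²Δλ²) = 6363·0.34864 = 2218 km

2218 km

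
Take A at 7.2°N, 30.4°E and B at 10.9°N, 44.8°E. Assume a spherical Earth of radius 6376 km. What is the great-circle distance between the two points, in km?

Haversine: a = sin²(Δφ/2)+cos φ₁ cos φ₂ sin²(Δλ/2) = 0.01635;  σ = 2·atan2(√a,√(1−a))
σ = 14.691° → d = Rσ = 6376·0.25640 = 1635 km

1635 km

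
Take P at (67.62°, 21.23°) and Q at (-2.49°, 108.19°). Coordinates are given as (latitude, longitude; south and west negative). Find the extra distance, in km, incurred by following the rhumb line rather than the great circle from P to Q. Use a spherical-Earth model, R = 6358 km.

Great circle: cos σ = sin φ₁ sin φ₂ + cos φ₁ cos φ₂ cos Δλ,  σ = 1.5908 rad → d_gc = 10114.3 km
Rhumb line: Δψ = -1.6639, q = Δφ/Δψ = 0.7354, d_rh = R√(Δφ²+q²Δλ²) = 10530.5 km
Excess = 10530.5 − 10114.3 = 416.2 ≈ 416 km

416 km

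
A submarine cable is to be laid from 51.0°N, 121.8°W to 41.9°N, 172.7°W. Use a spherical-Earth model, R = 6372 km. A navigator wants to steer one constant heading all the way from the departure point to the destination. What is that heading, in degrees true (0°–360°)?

255.4°

Meridional parts: M(φ₁)=+1.0381, M(φ₂)=+0.8068 → ΔM = -0.2313;  Δλ = -0.8884 rad
tan C = Δλ / ΔM = +3.8407 → C = 255.41°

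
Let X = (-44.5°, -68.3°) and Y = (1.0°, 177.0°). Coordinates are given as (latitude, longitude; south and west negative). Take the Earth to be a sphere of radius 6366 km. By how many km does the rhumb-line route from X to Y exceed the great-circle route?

477 km

Great circle: cos σ = sin φ₁ sin φ₂ + cos φ₁ cos φ₂ cos Δλ,  σ = 1.8862 rad → d_gc = 12007.8 km
Rhumb line: Δψ = +0.8865, q = Δφ/Δψ = 0.8958, d_rh = R√(Δφ²+q²Δλ²) = 12484.9 km
Excess = 12484.9 − 12007.8 = 477.1 ≈ 477 km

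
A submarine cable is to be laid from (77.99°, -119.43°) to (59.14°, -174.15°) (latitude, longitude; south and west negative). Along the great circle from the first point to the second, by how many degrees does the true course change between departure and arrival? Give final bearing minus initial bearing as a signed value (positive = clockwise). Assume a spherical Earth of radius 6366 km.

Initial bearing θ₁ = atan2(sin Δλ cos φ₂, cos φ₁ sin φ₂ − sin φ₁ cos φ₂ cos Δλ) = 255.13°
Final bearing θ₂ = (initial bearing from the destination back to the start) + 180° = 203.08°
Δθ = θ₂ − θ₁ = -52.0°

-52.0°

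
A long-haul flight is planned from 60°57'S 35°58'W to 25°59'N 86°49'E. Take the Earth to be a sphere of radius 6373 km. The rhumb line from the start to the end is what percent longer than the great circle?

4.7%

Great circle: σ = 2.2387 rad → d_gc = Rσ = 14267.2 km
Rhumb: Δφ = +1.5173, Δλ = +2.1430, Δψ = +1.8205, q = Δφ/Δψ = 0.8334 → d_rh = R√(Δφ²+q²Δλ²) = 14935.2 km
Excess = (14935.2 − 14267.2) / 14267.2 = 668.0 / 14267.2 = 4.68% ≈ 4.7%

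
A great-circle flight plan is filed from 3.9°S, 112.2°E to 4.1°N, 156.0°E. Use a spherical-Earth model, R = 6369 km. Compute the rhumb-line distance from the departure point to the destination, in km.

Δψ = ln[tan(π/4+φ₂/2)/tan(π/4+φ₁/2)] = +0.1397;  Δφ = +0.1396 rad,  Δλ = +0.7645 rad
q = Δφ/Δψ = 0.9992
d = R·√(Δφ² + q²Δλ²) = 6369·0.77649 = 4945 km

4945 km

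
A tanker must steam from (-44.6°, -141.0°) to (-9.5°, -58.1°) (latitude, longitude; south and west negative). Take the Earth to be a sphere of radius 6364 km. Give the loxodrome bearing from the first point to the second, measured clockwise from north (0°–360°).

Meridional parts: M(φ₁)=-0.8715, M(φ₂)=-0.1666 → ΔM = +0.7050;  Δλ = +1.4469 rad
tan C = Δλ / ΔM = +2.0524 → C = 64.02°

64.0°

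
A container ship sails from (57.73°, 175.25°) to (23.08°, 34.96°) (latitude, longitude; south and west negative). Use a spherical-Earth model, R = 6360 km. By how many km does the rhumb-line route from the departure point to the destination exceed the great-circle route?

1746 km

Great circle: cos σ = sin φ₁ sin φ₂ + cos φ₁ cos φ₂ cos Δλ,  σ = 1.6172 rad → d_gc = 10285.4 km
Rhumb line: Δψ = -0.8261, q = Δφ/Δψ = 0.7320, d_rh = R√(Δφ²+q²Δλ²) = 12031.2 km
Excess = 12031.2 − 10285.4 = 1745.8 ≈ 1746 km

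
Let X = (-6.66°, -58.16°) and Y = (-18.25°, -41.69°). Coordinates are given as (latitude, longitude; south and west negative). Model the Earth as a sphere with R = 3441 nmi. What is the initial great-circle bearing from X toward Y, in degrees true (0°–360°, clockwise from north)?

127.3°

N = sin Δλ·cos φ₂ = +0.2693;  D = cos φ₁ sin φ₂ − sin φ₁ cos φ₂ cos Δλ = -0.2054
initial course = atan2(N, D) = 127.34°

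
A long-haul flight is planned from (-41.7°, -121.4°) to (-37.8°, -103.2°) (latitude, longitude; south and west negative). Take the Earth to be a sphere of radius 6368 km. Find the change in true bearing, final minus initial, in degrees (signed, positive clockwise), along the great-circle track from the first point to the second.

At departure: θ₁ = atan2(sin Δλ cos φ₂, cos φ₁ sin φ₂ − sin φ₁ cos φ₂ cos Δλ) = 80.41°
At arrival: θ₂ = atan2(sin Δλ cos φ₁, −cos φ₂ sin φ₁ + sin φ₂ cos φ₁ cos Δλ) = 68.70°
Δθ = θ₂ − θ₁ = -11.7°

-11.7°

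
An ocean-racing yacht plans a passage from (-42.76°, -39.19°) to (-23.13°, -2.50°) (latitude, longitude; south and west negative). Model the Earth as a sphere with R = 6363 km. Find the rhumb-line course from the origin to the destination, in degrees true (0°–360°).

57.2°

Δψ = ln[tan(π/4+φ₂/2)/tan(π/4+φ₁/2)] = +0.4120
Δλ = +0.6404 rad (taken the short way round)
course = atan2(Δλ, Δψ) = 57.24°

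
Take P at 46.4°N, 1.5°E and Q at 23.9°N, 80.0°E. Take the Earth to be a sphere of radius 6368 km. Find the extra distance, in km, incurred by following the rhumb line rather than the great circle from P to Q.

Great circle: cos σ = sin φ₁ sin φ₂ + cos φ₁ cos φ₂ cos Δλ,  σ = 1.1384 rad → d_gc = 7249.0 km
Rhumb line: Δψ = -0.4866, q = Δφ/Δψ = 0.8071, d_rh = R√(Δφ²+q²Δλ²) = 7472.3 km
Excess = 7472.3 − 7249.0 = 223.3 ≈ 223 km

223 km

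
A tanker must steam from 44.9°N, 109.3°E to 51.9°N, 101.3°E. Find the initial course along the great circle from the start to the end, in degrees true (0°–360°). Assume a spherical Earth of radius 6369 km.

θ = atan2( sin Δλ·cos φ₂ ,  cos φ₁ sin φ₂ − sin φ₁ cos φ₂ cos Δλ )
  = atan2(-0.0859, +0.1261) = 325.75°

325.7°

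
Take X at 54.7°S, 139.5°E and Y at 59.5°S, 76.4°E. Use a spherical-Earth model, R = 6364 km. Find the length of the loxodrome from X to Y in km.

3838 km

Δψ = ln[tan(π/4+φ₂/2)/tan(π/4+φ₁/2)] = -0.1545;  Δφ = -0.0838 rad,  Δλ = -1.1013 rad
q = Δφ/Δψ = 0.5423
d = R·√(Δφ² + q²Δλ²) = 6364·0.60303 = 3838 km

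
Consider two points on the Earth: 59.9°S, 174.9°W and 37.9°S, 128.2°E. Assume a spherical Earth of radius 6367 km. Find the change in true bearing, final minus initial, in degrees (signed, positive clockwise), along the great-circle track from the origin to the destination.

+45.2°

Initial bearing θ₁ = atan2(sin Δλ cos φ₂, cos φ₁ sin φ₂ − sin φ₁ cos φ₂ cos Δλ) = 275.59°
Final bearing θ₂ = (initial bearing from the destination back to the start) + 180° = 320.76°
Δθ = θ₂ − θ₁ = +45.2°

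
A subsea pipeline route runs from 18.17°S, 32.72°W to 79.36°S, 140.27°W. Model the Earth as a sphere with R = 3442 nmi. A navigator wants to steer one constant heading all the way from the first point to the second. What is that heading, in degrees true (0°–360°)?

222.5°

Meridional parts: M(φ₁)=-0.3226, M(φ₂)=-2.3739 → ΔM = -2.0513;  Δλ = -1.8771 rad
tan C = Δλ / ΔM = +0.9151 → C = 222.46°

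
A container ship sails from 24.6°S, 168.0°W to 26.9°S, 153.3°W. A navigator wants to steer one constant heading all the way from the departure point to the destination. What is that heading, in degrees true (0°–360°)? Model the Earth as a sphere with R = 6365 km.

Meridional parts: M(φ₁)=-0.4432, M(φ₂)=-0.4878 → ΔM = -0.0446;  Δλ = +0.2566 rad
tan C = Δλ / ΔM = -5.7561 → C = 99.86°

99.9°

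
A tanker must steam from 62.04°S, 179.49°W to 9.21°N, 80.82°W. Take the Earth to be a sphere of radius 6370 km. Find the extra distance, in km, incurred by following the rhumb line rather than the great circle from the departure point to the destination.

472 km

Great circle: cos σ = sin φ₁ sin φ₂ + cos φ₁ cos φ₂ cos Δλ,  σ = 1.7835 rad → d_gc = 11361.1 km
Rhumb line: Δψ = +1.5519, q = Δφ/Δψ = 0.8013, d_rh = R√(Δφ²+q²Δλ²) = 11832.8 km
Excess = 11832.8 − 11361.1 = 471.7 ≈ 472 km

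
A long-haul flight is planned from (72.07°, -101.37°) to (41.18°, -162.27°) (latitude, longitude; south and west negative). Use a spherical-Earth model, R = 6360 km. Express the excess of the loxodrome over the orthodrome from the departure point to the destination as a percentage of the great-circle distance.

Great circle: σ = 0.7390 rad → d_gc = Rσ = 4700.1 km
Rhumb: Δφ = -0.5391, Δλ = -1.0629, Δψ = -1.0567, q = Δφ/Δψ = 0.5102 → d_rh = R√(Δφ²+q²Δλ²) = 4863.5 km
Excess = (4863.5 − 4700.1) / 4700.1 = 163.4 / 4700.1 = 3.48% ≈ 3.5%

3.5%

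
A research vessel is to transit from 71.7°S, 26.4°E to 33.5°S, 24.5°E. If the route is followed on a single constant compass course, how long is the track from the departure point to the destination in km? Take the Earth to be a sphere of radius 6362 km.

4243 km

Rhumb course C = atan2(Δλ, Δψ) with Δψ = ln[tan(π/4+φ₂/2)/tan(π/4+φ₁/2)] = +1.2048, Δλ = -0.0332 → C = 358.42°
d = R·|Δφ| / |cos C| = 6362·0.66672 / 0.99962 = 4243 km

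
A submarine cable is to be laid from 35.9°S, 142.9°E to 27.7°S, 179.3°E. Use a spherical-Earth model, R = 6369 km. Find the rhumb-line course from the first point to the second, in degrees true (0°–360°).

Meridional parts: M(φ₁)=-0.6721, M(φ₂)=-0.5035 → ΔM = +0.1686;  Δλ = +0.6353 rad
tan C = Δλ / ΔM = +3.7670 → C = 75.13°

75.1°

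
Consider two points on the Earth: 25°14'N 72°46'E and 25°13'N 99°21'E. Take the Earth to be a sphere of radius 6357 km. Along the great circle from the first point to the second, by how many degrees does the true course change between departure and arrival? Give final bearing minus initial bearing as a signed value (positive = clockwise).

Initial bearing θ₁ = atan2(sin Δλ cos φ₂, cos φ₁ sin φ₂ − sin φ₁ cos φ₂ cos Δλ) = 84.29°
Final bearing θ₂ = (initial bearing from the destination back to the start) + 180° = 95.79°
Δθ = θ₂ − θ₁ = +11.5°

+11.5°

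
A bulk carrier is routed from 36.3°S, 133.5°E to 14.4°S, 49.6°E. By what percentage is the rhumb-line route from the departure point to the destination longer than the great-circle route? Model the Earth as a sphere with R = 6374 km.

2.1%

Great circle: σ = 1.3385 rad → d_gc = Rσ = 8531.8 km
Rhumb: Δφ = +0.3822, Δλ = -1.4643, Δψ = +0.4267, q = Δφ/Δψ = 0.8957 → d_rh = R√(Δφ²+q²Δλ²) = 8707.8 km
Excess = (8707.8 − 8531.8) / 8531.8 = 176.0 / 8531.8 = 2.06% ≈ 2.1%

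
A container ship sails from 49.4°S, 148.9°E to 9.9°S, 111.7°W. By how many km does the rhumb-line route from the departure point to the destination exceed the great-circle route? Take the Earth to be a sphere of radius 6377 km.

Great circle: cos σ = sin φ₁ sin φ₂ + cos φ₁ cos φ₂ cos Δλ,  σ = 1.5450 rad → d_gc = 9852.2 km
Rhumb line: Δψ = +0.8208, q = Δφ/Δψ = 0.8399, d_rh = R√(Δφ²+q²Δλ²) = 10279.3 km
Excess = 10279.3 − 9852.2 = 427.1 ≈ 427 km

427 km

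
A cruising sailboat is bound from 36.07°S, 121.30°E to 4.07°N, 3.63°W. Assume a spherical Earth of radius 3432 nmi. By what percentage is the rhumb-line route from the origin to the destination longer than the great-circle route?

Great circle: σ = 2.0984 rad → d_gc = Rσ = 7201.6 nmi
Rhumb: Δφ = +0.7006, Δλ = -2.1804, Δψ = +0.7469, q = Δφ/Δψ = 0.9380 → d_rh = R√(Δφ²+q²Δλ²) = 7419.7 nmi
Excess = (7419.7 − 7201.6) / 7201.6 = 218.1 / 7201.6 = 3.03% ≈ 3.0%

3.0%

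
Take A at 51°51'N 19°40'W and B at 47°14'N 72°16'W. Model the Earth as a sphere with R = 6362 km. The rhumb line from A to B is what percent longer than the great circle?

Great circle: σ = 0.5880 rad → d_gc = Rσ = 3740.6 km
Rhumb: Δφ = -0.0806, Δλ = -0.9180, Δψ = -0.1243, q = Δφ/Δψ = 0.6482 → d_rh = R√(Δφ²+q²Δλ²) = 3820.6 km
Excess = (3820.6 − 3740.6) / 3740.6 = 80.0 / 3740.6 = 2.14% ≈ 2.1%

2.1%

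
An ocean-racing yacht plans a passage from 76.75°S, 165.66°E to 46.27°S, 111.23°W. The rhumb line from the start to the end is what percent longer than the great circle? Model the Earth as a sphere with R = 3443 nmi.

Great circle: σ = 0.7636 rad → d_gc = Rσ = 2629.0 nmi
Rhumb: Δφ = +0.5320, Δλ = +1.4505, Δψ = +1.2398, q = Δφ/Δψ = 0.4291 → d_rh = R√(Δφ²+q²Δλ²) = 2819.0 nmi
Excess = (2819.0 − 2629.0) / 2629.0 = 190.0 / 2629.0 = 7.23% ≈ 7.2%

7.2%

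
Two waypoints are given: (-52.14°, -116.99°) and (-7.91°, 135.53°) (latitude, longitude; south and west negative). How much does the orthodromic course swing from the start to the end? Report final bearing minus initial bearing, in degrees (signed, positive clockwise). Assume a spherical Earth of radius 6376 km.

+72.7°

At departure: θ₁ = atan2(sin Δλ cos φ₂, cos φ₁ sin φ₂ − sin φ₁ cos φ₂ cos Δλ) = 251.32°
At arrival: θ₂ = atan2(sin Δλ cos φ₁, −cos φ₂ sin φ₁ + sin φ₂ cos φ₁ cos Δλ) = 324.06°
Δθ = θ₂ − θ₁ = +72.7°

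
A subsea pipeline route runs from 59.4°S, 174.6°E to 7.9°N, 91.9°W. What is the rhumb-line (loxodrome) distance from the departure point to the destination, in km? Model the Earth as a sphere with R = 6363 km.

Δψ = ln[tan(π/4+φ₂/2)/tan(π/4+φ₁/2)] = +1.4345;  Δφ = +1.1746 rad,  Δλ = +1.6319 rad
q = Δφ/Δψ = 0.8188
d = R·√(Δφ² + q²Δλ²) = 6363·1.77909 = 11320 km

11320 km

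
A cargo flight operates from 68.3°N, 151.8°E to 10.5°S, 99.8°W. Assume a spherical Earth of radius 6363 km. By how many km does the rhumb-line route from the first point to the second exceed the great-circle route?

Great circle: cos σ = sin φ₁ sin φ₂ + cos φ₁ cos φ₂ cos Δλ,  σ = 1.8588 rad → d_gc = 11827.8 km
Rhumb line: Δψ = -1.8363, q = Δφ/Δψ = 0.7490, d_rh = R√(Δφ²+q²Δλ²) = 12564.9 km
Excess = 12564.9 − 11827.8 = 737.1 ≈ 737 km

737 km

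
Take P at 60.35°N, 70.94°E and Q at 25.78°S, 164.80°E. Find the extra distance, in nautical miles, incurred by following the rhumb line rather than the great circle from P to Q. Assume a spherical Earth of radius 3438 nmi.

Great circle: cos σ = sin φ₁ sin φ₂ + cos φ₁ cos φ₂ cos Δλ,  σ = 1.9910 rad → d_gc = 6845.10 nmi
Rhumb line: Δψ = -1.7952, q = Δφ/Δψ = 0.8374, d_rh = R√(Δφ²+q²Δλ²) = 6996.57 nmi
Excess = 6996.57 − 6845.10 = 151.47 ≈ 151 nmi

151 nmi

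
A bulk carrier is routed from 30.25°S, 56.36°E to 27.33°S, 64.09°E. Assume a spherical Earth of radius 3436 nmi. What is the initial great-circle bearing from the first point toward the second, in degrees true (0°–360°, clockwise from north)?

68.6°

θ = atan2( sin Δλ·cos φ₂ ,  cos φ₁ sin φ₂ − sin φ₁ cos φ₂ cos Δλ )
  = atan2(+0.1195, +0.0469) = 68.58°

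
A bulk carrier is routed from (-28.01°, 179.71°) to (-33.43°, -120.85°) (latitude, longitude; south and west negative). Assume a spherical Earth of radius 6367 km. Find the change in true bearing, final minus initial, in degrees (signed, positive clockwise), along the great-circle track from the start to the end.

-32.5°

Initial bearing θ₁ = atan2(sin Δλ cos φ₂, cos φ₁ sin φ₂ − sin φ₁ cos φ₂ cos Δλ) = 111.78°
Final bearing θ₂ = (initial bearing from the destination back to the start) + 180° = 79.23°
Δθ = θ₂ − θ₁ = -32.5°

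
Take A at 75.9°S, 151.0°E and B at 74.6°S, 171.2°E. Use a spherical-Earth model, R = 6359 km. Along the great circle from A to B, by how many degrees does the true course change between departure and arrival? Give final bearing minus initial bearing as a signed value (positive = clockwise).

-19.5°

At departure: θ₁ = atan2(sin Δλ cos φ₂, cos φ₁ sin φ₂ − sin φ₁ cos φ₂ cos Δλ) = 85.73°
At arrival: θ₂ = atan2(sin Δλ cos φ₁, −cos φ₂ sin φ₁ + sin φ₂ cos φ₁ cos Δλ) = 66.18°
Δθ = θ₂ − θ₁ = -19.5°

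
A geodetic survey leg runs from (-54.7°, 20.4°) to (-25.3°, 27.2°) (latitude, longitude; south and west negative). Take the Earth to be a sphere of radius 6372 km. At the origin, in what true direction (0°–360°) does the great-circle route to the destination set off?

12.4°

N = sin Δλ·cos φ₂ = +0.1070;  D = cos φ₁ sin φ₂ − sin φ₁ cos φ₂ cos Δλ = +0.4857
initial course = atan2(N, D) = 12.43°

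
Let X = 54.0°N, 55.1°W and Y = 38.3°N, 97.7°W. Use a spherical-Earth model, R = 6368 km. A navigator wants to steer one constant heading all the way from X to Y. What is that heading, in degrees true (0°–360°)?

Δψ = ln[tan(π/4+φ₂/2)/tan(π/4+φ₁/2)] = -0.3995
Δλ = -0.7435 rad (taken the short way round)
course = atan2(Δλ, Δψ) = 241.75°

241.7°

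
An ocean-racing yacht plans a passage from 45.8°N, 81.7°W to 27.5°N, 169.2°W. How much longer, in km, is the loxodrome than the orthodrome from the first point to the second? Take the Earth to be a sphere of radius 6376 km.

324 km

Great circle: cos σ = sin φ₁ sin φ₂ + cos φ₁ cos φ₂ cos Δλ,  σ = 1.2047 rad → d_gc = 7680.9 km
Rhumb line: Δψ = -0.4017, q = Δφ/Δψ = 0.7951, d_rh = R√(Δφ²+q²Δλ²) = 8005.0 km
Excess = 8005.0 − 7680.9 = 324.1 ≈ 324 km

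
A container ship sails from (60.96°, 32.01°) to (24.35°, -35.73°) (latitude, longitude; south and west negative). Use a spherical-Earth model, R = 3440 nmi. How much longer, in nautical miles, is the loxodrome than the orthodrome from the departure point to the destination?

107 nmi

Great circle: cos σ = sin φ₁ sin φ₂ + cos φ₁ cos φ₂ cos Δλ,  σ = 1.0146 rad → d_gc = 3490.1 nmi
Rhumb line: Δψ = -0.9126, q = Δφ/Δψ = 0.7002, d_rh = R√(Δφ²+q²Δλ²) = 3597.3 nmi
Excess = 3597.3 − 3490.1 = 107.2 ≈ 107 nmi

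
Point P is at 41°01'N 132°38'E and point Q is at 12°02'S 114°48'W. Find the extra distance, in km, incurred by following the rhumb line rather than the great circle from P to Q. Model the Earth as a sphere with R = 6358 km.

Great circle: cos σ = sin φ₁ sin φ₂ + cos φ₁ cos φ₂ cos Δλ,  σ = 2.0043 rad → d_gc = 12743.0 km
Rhumb line: Δψ = -0.9978, q = Δφ/Δψ = 0.9279, d_rh = R√(Δφ²+q²Δλ²) = 13000.1 km
Excess = 13000.1 − 12743.0 = 257.1 ≈ 257 km

257 km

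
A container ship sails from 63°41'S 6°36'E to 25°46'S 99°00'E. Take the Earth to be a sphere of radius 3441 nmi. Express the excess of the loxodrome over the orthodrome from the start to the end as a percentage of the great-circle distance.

6.6%

Great circle: σ = 1.1886 rad → d_gc = Rσ = 4090.1 nmi
Rhumb: Δφ = +0.6618, Δλ = +1.6127, Δψ = +0.9877, q = Δφ/Δψ = 0.6700 → d_rh = R√(Δφ²+q²Δλ²) = 4360.0 nmi
Excess = (4360.0 − 4090.1) / 4090.1 = 269.9 / 4090.1 = 6.60% ≈ 6.6%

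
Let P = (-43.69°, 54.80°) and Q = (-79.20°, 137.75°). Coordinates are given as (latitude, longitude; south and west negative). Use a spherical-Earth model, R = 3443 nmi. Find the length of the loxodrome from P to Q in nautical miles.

2957 nmi

Δψ = ln[tan(π/4+φ₂/2)/tan(π/4+φ₁/2)] = -1.5095;  Δφ = -0.6198 rad,  Δλ = +1.4478 rad
q = Δφ/Δψ = 0.4106
d = R·√(Δφ² + q²Δλ²) = 3443·0.85875 = 2957 nmi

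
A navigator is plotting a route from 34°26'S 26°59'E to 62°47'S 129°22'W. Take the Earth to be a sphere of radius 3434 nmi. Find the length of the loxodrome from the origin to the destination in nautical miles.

Δψ = ln[tan(π/4+φ₂/2)/tan(π/4+φ₁/2)] = -0.7777;  Δφ = -0.4948 rad,  Δλ = -2.7288 rad
q = Δφ/Δψ = 0.6362
d = R·√(Δφ² + q²Δλ²) = 3434·1.80534 = 6200 nmi

6200 nmi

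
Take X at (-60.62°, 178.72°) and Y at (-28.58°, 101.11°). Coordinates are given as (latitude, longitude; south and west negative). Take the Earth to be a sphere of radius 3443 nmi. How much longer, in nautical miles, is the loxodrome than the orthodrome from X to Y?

Great circle: cos σ = sin φ₁ sin φ₂ + cos φ₁ cos φ₂ cos Δλ,  σ = 1.0364 rad → d_gc = 3568.4 nmi
Rhumb line: Δψ = +0.8179, q = Δφ/Δψ = 0.6837, d_rh = R√(Δφ²+q²Δλ²) = 3724.7 nmi
Excess = 3724.7 − 3568.4 = 156.3 ≈ 156 nmi

156 nmi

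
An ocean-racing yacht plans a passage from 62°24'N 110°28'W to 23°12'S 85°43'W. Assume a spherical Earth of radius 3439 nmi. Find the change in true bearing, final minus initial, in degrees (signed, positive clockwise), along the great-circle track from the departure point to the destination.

+11.5°

At departure: θ₁ = atan2(sin Δλ cos φ₂, cos φ₁ sin φ₂ − sin φ₁ cos φ₂ cos Δλ) = 157.35°
At arrival: θ₂ = atan2(sin Δλ cos φ₁, −cos φ₂ sin φ₁ + sin φ₂ cos φ₁ cos Δλ) = 168.81°
Δθ = θ₂ − θ₁ = +11.5°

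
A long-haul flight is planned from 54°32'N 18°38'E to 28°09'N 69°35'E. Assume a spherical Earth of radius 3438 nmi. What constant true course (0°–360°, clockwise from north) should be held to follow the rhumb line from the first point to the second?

Δψ = ln[tan(π/4+φ₂/2)/tan(π/4+φ₁/2)] = -0.6278
Δλ = +0.8892 rad (taken the short way round)
course = atan2(Δλ, Δψ) = 125.22°

125.2°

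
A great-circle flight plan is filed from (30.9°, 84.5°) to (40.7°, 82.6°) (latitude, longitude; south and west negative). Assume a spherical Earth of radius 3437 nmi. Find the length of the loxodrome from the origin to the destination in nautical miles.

595 nmi

Δψ = ln[tan(π/4+φ₂/2)/tan(π/4+φ₁/2)] = +0.2114;  Δφ = +0.1710 rad,  Δλ = -0.0332 rad
q = Δφ/Δψ = 0.8090
d = R·√(Δφ² + q²Δλ²) = 3437·0.17313 = 595 nmi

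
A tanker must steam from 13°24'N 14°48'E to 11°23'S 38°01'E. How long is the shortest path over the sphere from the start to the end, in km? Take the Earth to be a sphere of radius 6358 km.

Haversine: a = sin²(Δφ/2)+cos φ₁ cos φ₂ sin²(Δλ/2) = 0.08466;  σ = 2·atan2(√a,√(1−a))
σ = 33.832° → d = Rσ = 6358·0.59048 = 3754 km

3754 km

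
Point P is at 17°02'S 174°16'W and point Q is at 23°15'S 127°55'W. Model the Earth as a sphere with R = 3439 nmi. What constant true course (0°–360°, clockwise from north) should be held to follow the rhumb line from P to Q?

98.1°

Meridional parts: M(φ₁)=-0.3018, M(φ₂)=-0.4174 → ΔM = -0.1156;  Δλ = +0.8090 rad
tan C = Δλ / ΔM = -6.9954 → C = 98.14°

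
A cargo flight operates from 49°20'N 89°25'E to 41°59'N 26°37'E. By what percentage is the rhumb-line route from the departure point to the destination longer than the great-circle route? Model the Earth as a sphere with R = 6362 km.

Great circle: σ = 0.7542 rad → d_gc = Rσ = 4798.4 km
Rhumb: Δφ = -0.1283, Δλ = -1.0961, Δψ = -0.1839, q = Δφ/Δψ = 0.6974 → d_rh = R√(Δφ²+q²Δλ²) = 4931.4 km
Excess = (4931.4 − 4798.4) / 4798.4 = 133.0 / 4798.4 = 2.77% ≈ 2.8%

2.8%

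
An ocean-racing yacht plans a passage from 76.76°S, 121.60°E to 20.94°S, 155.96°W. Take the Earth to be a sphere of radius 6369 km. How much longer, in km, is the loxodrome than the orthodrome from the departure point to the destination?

Great circle: cos σ = sin φ₁ sin φ₂ + cos φ₁ cos φ₂ cos Δλ,  σ = 1.1853 rad → d_gc = 7549.1 km
Rhumb line: Δψ = +1.7798, q = Δφ/Δψ = 0.5474, d_rh = R√(Δφ²+q²Δλ²) = 7979.1 km
Excess = 7979.1 − 7549.1 = 430.0 ≈ 430 km

430 km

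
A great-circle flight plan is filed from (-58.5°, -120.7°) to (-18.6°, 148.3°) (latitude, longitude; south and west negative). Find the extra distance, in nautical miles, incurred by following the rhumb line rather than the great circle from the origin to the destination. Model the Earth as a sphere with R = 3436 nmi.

234 nmi

Great circle: cos σ = sin φ₁ sin φ₂ + cos φ₁ cos φ₂ cos Δλ,  σ = 1.3043 rad → d_gc = 4481.7 nmi
Rhumb line: Δψ = +0.9353, q = Δφ/Δψ = 0.7446, d_rh = R√(Δφ²+q²Δλ²) = 4715.6 nmi
Excess = 4715.6 − 4481.7 = 233.9 ≈ 234 nmi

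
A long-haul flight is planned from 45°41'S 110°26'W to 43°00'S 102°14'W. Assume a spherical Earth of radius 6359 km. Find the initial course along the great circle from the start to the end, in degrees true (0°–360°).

68.3°

θ = atan2( sin Δλ·cos φ₂ ,  cos φ₁ sin φ₂ − sin φ₁ cos φ₂ cos Δλ )
  = atan2(+0.1043, +0.0415) = 68.32°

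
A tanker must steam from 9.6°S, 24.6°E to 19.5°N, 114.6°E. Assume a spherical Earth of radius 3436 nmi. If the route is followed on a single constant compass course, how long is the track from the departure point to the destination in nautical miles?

Δψ = ln[tan(π/4+φ₂/2)/tan(π/4+φ₁/2)] = +0.5154;  Δφ = +0.5079 rad,  Δλ = +1.5708 rad
q = Δφ/Δψ = 0.9853
d = R·√(Δφ² + q²Δλ²) = 3436·1.62897 = 5597 nmi

5597 nmi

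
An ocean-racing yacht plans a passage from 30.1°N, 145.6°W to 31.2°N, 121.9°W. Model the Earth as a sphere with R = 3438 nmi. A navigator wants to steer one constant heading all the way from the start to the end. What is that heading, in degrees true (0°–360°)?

86.9°

Meridional parts: M(φ₁)=+0.5513, M(φ₂)=+0.5736 → ΔM = +0.0223;  Δλ = +0.4136 rad
tan C = Δλ / ΔM = +18.5350 → C = 86.91°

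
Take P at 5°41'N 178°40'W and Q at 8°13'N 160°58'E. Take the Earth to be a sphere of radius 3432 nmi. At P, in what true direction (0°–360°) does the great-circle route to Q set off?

278.3°

θ = atan2( sin Δλ·cos φ₂ ,  cos φ₁ sin φ₂ − sin φ₁ cos φ₂ cos Δλ )
  = atan2(-0.3445, +0.0503) = 278.31°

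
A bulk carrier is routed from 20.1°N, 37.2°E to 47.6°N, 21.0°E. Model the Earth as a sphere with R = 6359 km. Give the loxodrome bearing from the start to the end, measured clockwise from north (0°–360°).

334.4°

Meridional parts: M(φ₁)=+0.3582, M(φ₂)=+0.9471 → ΔM = +0.5888;  Δλ = -0.2827 rad
tan C = Δλ / ΔM = -0.4802 → C = 334.35°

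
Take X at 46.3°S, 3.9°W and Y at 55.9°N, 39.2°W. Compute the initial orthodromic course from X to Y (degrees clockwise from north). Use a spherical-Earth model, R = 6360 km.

340.3°

θ = atan2( sin Δλ·cos φ₂ ,  cos φ₁ sin φ₂ − sin φ₁ cos φ₂ cos Δλ )
  = atan2(-0.3240, +0.9029) = 340.26°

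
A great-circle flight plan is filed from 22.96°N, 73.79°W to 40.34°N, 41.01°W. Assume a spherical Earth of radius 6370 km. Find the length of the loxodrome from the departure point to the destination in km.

Δψ = ln[tan(π/4+φ₂/2)/tan(π/4+φ₁/2)] = +0.3588;  Δφ = +0.3033 rad,  Δλ = +0.5721 rad
q = Δφ/Δψ = 0.8455
d = R·√(Δφ² + q²Δλ²) = 6370·0.57097 = 3637 km

3637 km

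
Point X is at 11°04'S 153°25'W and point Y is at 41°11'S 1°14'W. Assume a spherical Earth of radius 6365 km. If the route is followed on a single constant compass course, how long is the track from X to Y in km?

Rhumb course C = atan2(Δλ, Δψ) with Δψ = ln[tan(π/4+φ₂/2)/tan(π/4+φ₁/2)] = -0.5957, Δλ = +2.6561 → C = 102.64°
d = R·|Δφ| / |cos C| = 6365·0.52563 / 0.21886 = 15287 km

15287 km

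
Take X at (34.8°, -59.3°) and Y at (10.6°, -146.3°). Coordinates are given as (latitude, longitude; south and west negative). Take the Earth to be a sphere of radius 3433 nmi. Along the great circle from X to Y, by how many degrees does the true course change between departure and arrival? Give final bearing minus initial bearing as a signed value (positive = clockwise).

-41.1°

At departure: θ₁ = atan2(sin Δλ cos φ₂, cos φ₁ sin φ₂ − sin φ₁ cos φ₂ cos Δλ) = 277.07°
At arrival: θ₂ = atan2(sin Δλ cos φ₁, −cos φ₂ sin φ₁ + sin φ₂ cos φ₁ cos Δλ) = 236.00°
Δθ = θ₂ − θ₁ = -41.1°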